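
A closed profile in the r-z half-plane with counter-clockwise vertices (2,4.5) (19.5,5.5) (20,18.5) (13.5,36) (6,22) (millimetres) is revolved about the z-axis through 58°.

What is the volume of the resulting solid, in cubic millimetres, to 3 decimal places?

Volume = 4294.033 mm³

Profile (r,z), 5 vertices: (2,4.5) (19.5,5.5) (20,18.5) (13.5,36) (6,22)
edge 0: (2,4.5)→(19.5,5.5)  cross = 2·5.5 − 19.5·4.5 = -76.7500; (r_i+r_j)·cross = 21.5·-76.7500 = -1650.1250
edge 1: (19.5,5.5)→(20,18.5)  cross = 19.5·18.5 − 20·5.5 = 250.7500; (r_i+r_j)·cross = 39.5·250.7500 = 9904.6250
edge 2: (20,18.5)→(13.5,36)  cross = 20·36 − 13.5·18.5 = 470.2500; (r_i+r_j)·cross = 33.5·470.2500 = 15753.3750
edge 3: (13.5,36)→(6,22)  cross = 13.5·22 − 6·36 = 81.0000; (r_i+r_j)·cross = 19.5·81.0000 = 1579.5000
edge 4: (6,22)→(2,4.5)  cross = 6·4.5 − 2·22 = -17.0000; (r_i+r_j)·cross = 8·-17.0000 = -136.0000
Σcross = 708.2500 → A = |Σcross|/2 = 354.1250 mm²
Σ(r_i+r_j)·cross = 25451.3750 → first moment M = |Σ|/6 = 4241.8958
R_c = M/A = 4241.8958/354.1250 = 11.9785 mm
θ = 58° = 1.012291 rad
V = θ·R_c·A = 1.012291·11.9785·354.1250 = 4294.033 mm³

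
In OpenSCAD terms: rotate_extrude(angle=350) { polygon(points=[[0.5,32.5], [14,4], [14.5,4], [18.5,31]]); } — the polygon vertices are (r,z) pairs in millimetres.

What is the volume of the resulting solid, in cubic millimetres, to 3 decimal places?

Volume = 17201.202 mm³

Profile (r,z), 4 vertices: (0.5,32.5) (14,4) (14.5,4) (18.5,31)
edge 0: (0.5,32.5)→(14,4)  cross = 0.5·4 − 14·32.5 = -453.0000; (r_i+r_j)·cross = 14.5·-453.0000 = -6568.5000
edge 1: (14,4)→(14.5,4)  cross = 14·4 − 14.5·4 = -2.0000; (r_i+r_j)·cross = 28.5·-2.0000 = -57.0000
edge 2: (14.5,4)→(18.5,31)  cross = 14.5·31 − 18.5·4 = 375.5000; (r_i+r_j)·cross = 33·375.5000 = 12391.5000
edge 3: (18.5,31)→(0.5,32.5)  cross = 18.5·32.5 − 0.5·31 = 585.7500; (r_i+r_j)·cross = 19·585.7500 = 11129.2500
Σcross = 506.2500 → A = |Σcross|/2 = 253.1250 mm²
Σ(r_i+r_j)·cross = 16895.2500 → first moment M = |Σ|/6 = 2815.8750
R_c = M/A = 2815.8750/253.1250 = 11.1244 mm
θ = 350° = 6.108652 rad
V = θ·R_c·A = 6.108652·11.1244·253.1250 = 17201.202 mm³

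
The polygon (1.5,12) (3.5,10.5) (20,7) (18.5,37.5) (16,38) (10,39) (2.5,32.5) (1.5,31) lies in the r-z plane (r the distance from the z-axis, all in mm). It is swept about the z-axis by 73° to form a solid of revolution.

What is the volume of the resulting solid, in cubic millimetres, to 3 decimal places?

Profile (r,z), 8 vertices: (1.5,12) (3.5,10.5) (20,7) (18.5,37.5) (16,38) (10,39) (2.5,32.5) (1.5,31)
edge 0: (1.5,12)→(3.5,10.5)  cross = 1.5·10.5 − 3.5·12 = -26.2500; (r_i+r_j)·cross = 5·-26.2500 = -131.2500
edge 1: (3.5,10.5)→(20,7)  cross = 3.5·7 − 20·10.5 = -185.5000; (r_i+r_j)·cross = 23.5·-185.5000 = -4359.2500
edge 2: (20,7)→(18.5,37.5)  cross = 20·37.5 − 18.5·7 = 620.5000; (r_i+r_j)·cross = 38.5·620.5000 = 23889.2500
edge 3: (18.5,37.5)→(16,38)  cross = 18.5·38 − 16·37.5 = 103.0000; (r_i+r_j)·cross = 34.5·103.0000 = 3553.5000
edge 4: (16,38)→(10,39)  cross = 16·39 − 10·38 = 244.0000; (r_i+r_j)·cross = 26·244.0000 = 6344.0000
edge 5: (10,39)→(2.5,32.5)  cross = 10·32.5 − 2.5·39 = 227.5000; (r_i+r_j)·cross = 12.5·227.5000 = 2843.7500
edge 6: (2.5,32.5)→(1.5,31)  cross = 2.5·31 − 1.5·32.5 = 28.7500; (r_i+r_j)·cross = 4·28.7500 = 115.0000
edge 7: (1.5,31)→(1.5,12)  cross = 1.5·12 − 1.5·31 = -28.5000; (r_i+r_j)·cross = 3·-28.5000 = -85.5000
Σcross = 983.5000 → A = |Σcross|/2 = 491.7500 mm²
Σ(r_i+r_j)·cross = 32169.5000 → first moment M = |Σ|/6 = 5361.5833
R_c = M/A = 5361.5833/491.7500 = 10.9031 mm
θ = 73° = 1.274090 rad
V = θ·R_c·A = 1.274090·10.9031·491.7500 = 6831.142 mm³

Volume = 6831.142 mm³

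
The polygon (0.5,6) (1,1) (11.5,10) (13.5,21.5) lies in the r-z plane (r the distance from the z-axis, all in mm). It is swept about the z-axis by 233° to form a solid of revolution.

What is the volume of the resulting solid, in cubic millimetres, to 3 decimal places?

Profile (r,z), 4 vertices: (0.5,6) (1,1) (11.5,10) (13.5,21.5)
edge 0: (0.5,6)→(1,1)  cross = 0.5·1 − 1·6 = -5.5000; (r_i+r_j)·cross = 1.5·-5.5000 = -8.2500
edge 1: (1,1)→(11.5,10)  cross = 1·10 − 11.5·1 = -1.5000; (r_i+r_j)·cross = 12.5·-1.5000 = -18.7500
edge 2: (11.5,10)→(13.5,21.5)  cross = 11.5·21.5 − 13.5·10 = 112.2500; (r_i+r_j)·cross = 25·112.2500 = 2806.2500
edge 3: (13.5,21.5)→(0.5,6)  cross = 13.5·6 − 0.5·21.5 = 70.2500; (r_i+r_j)·cross = 14·70.2500 = 983.5000
Σcross = 175.5000 → A = |Σcross|/2 = 87.7500 mm²
Σ(r_i+r_j)·cross = 3762.7500 → first moment M = |Σ|/6 = 627.1250
R_c = M/A = 627.1250/87.7500 = 7.1467 mm
θ = 233° = 4.066617 rad
V = θ·R_c·A = 4.066617·7.1467·87.7500 = 2550.277 mm³

Volume = 2550.277 mm³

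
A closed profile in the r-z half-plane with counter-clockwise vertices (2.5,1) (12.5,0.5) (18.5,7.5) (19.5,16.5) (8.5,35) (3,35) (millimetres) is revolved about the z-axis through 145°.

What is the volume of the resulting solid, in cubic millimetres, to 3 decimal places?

Volume = 10723.852 mm³

Profile (r,z), 6 vertices: (2.5,1) (12.5,0.5) (18.5,7.5) (19.5,16.5) (8.5,35) (3,35)
edge 0: (2.5,1)→(12.5,0.5)  cross = 2.5·0.5 − 12.5·1 = -11.2500; (r_i+r_j)·cross = 15·-11.2500 = -168.7500
edge 1: (12.5,0.5)→(18.5,7.5)  cross = 12.5·7.5 − 18.5·0.5 = 84.5000; (r_i+r_j)·cross = 31·84.5000 = 2619.5000
edge 2: (18.5,7.5)→(19.5,16.5)  cross = 18.5·16.5 − 19.5·7.5 = 159.0000; (r_i+r_j)·cross = 38·159.0000 = 6042.0000
edge 3: (19.5,16.5)→(8.5,35)  cross = 19.5·35 − 8.5·16.5 = 542.2500; (r_i+r_j)·cross = 28·542.2500 = 15183.0000
edge 4: (8.5,35)→(3,35)  cross = 8.5·35 − 3·35 = 192.5000; (r_i+r_j)·cross = 11.5·192.5000 = 2213.7500
edge 5: (3,35)→(2.5,1)  cross = 3·1 − 2.5·35 = -84.5000; (r_i+r_j)·cross = 5.5·-84.5000 = -464.7500
Σcross = 882.5000 → A = |Σcross|/2 = 441.2500 mm²
Σ(r_i+r_j)·cross = 25424.7500 → first moment M = |Σ|/6 = 4237.4583
R_c = M/A = 4237.4583/441.2500 = 9.6033 mm
θ = 145° = 2.530727 rad
V = θ·R_c·A = 2.530727·9.6033·441.2500 = 10723.852 mm³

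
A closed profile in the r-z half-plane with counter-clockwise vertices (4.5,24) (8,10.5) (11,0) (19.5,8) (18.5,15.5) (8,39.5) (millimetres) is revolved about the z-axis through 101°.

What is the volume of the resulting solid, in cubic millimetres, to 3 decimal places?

Volume = 6110.576 mm³

Profile (r,z), 6 vertices: (4.5,24) (8,10.5) (11,0) (19.5,8) (18.5,15.5) (8,39.5)
edge 0: (4.5,24)→(8,10.5)  cross = 4.5·10.5 − 8·24 = -144.7500; (r_i+r_j)·cross = 12.5·-144.7500 = -1809.3750
edge 1: (8,10.5)→(11,0)  cross = 8·0 − 11·10.5 = -115.5000; (r_i+r_j)·cross = 19·-115.5000 = -2194.5000
edge 2: (11,0)→(19.5,8)  cross = 11·8 − 19.5·0 = 88.0000; (r_i+r_j)·cross = 30.5·88.0000 = 2684.0000
edge 3: (19.5,8)→(18.5,15.5)  cross = 19.5·15.5 − 18.5·8 = 154.2500; (r_i+r_j)·cross = 38·154.2500 = 5861.5000
edge 4: (18.5,15.5)→(8,39.5)  cross = 18.5·39.5 − 8·15.5 = 606.7500; (r_i+r_j)·cross = 26.5·606.7500 = 16078.8750
edge 5: (8,39.5)→(4.5,24)  cross = 8·24 − 4.5·39.5 = 14.2500; (r_i+r_j)·cross = 12.5·14.2500 = 178.1250
Σcross = 603.0000 → A = |Σcross|/2 = 301.5000 mm²
Σ(r_i+r_j)·cross = 20798.6250 → first moment M = |Σ|/6 = 3466.4375
R_c = M/A = 3466.4375/301.5000 = 11.4973 mm
θ = 101° = 1.762783 rad
V = θ·R_c·A = 1.762783·11.4973·301.5000 = 6110.576 mm³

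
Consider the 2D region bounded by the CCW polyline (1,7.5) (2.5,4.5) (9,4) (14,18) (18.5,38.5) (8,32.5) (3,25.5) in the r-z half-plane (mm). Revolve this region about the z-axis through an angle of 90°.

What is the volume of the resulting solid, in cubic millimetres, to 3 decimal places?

Profile (r,z), 7 vertices: (1,7.5) (2.5,4.5) (9,4) (14,18) (18.5,38.5) (8,32.5) (3,25.5)
edge 0: (1,7.5)→(2.5,4.5)  cross = 1·4.5 − 2.5·7.5 = -14.2500; (r_i+r_j)·cross = 3.5·-14.2500 = -49.8750
edge 1: (2.5,4.5)→(9,4)  cross = 2.5·4 − 9·4.5 = -30.5000; (r_i+r_j)·cross = 11.5·-30.5000 = -350.7500
edge 2: (9,4)→(14,18)  cross = 9·18 − 14·4 = 106.0000; (r_i+r_j)·cross = 23·106.0000 = 2438.0000
edge 3: (14,18)→(18.5,38.5)  cross = 14·38.5 − 18.5·18 = 206.0000; (r_i+r_j)·cross = 32.5·206.0000 = 6695.0000
edge 4: (18.5,38.5)→(8,32.5)  cross = 18.5·32.5 − 8·38.5 = 293.2500; (r_i+r_j)·cross = 26.5·293.2500 = 7771.1250
edge 5: (8,32.5)→(3,25.5)  cross = 8·25.5 − 3·32.5 = 106.5000; (r_i+r_j)·cross = 11·106.5000 = 1171.5000
edge 6: (3,25.5)→(1,7.5)  cross = 3·7.5 − 1·25.5 = -3.0000; (r_i+r_j)·cross = 4·-3.0000 = -12.0000
Σcross = 664.0000 → A = |Σcross|/2 = 332.0000 mm²
Σ(r_i+r_j)·cross = 17663.0000 → first moment M = |Σ|/6 = 2943.8333
R_c = M/A = 2943.8333/332.0000 = 8.8670 mm
θ = 90° = 1.570796 rad
V = θ·R_c·A = 1.570796·8.8670·332.0000 = 4624.163 mm³

Volume = 4624.163 mm³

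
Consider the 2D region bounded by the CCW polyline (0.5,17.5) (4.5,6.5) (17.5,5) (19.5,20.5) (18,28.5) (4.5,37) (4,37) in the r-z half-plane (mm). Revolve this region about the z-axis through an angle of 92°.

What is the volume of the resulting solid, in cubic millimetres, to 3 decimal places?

Profile (r,z), 7 vertices: (0.5,17.5) (4.5,6.5) (17.5,5) (19.5,20.5) (18,28.5) (4.5,37) (4,37)
edge 0: (0.5,17.5)→(4.5,6.5)  cross = 0.5·6.5 − 4.5·17.5 = -75.5000; (r_i+r_j)·cross = 5·-75.5000 = -377.5000
edge 1: (4.5,6.5)→(17.5,5)  cross = 4.5·5 − 17.5·6.5 = -91.2500; (r_i+r_j)·cross = 22·-91.2500 = -2007.5000
edge 2: (17.5,5)→(19.5,20.5)  cross = 17.5·20.5 − 19.5·5 = 261.2500; (r_i+r_j)·cross = 37·261.2500 = 9666.2500
edge 3: (19.5,20.5)→(18,28.5)  cross = 19.5·28.5 − 18·20.5 = 186.7500; (r_i+r_j)·cross = 37.5·186.7500 = 7003.1250
edge 4: (18,28.5)→(4.5,37)  cross = 18·37 − 4.5·28.5 = 537.7500; (r_i+r_j)·cross = 22.5·537.7500 = 12099.3750
edge 5: (4.5,37)→(4,37)  cross = 4.5·37 − 4·37 = 18.5000; (r_i+r_j)·cross = 8.5·18.5000 = 157.2500
edge 6: (4,37)→(0.5,17.5)  cross = 4·17.5 − 0.5·37 = 51.5000; (r_i+r_j)·cross = 4.5·51.5000 = 231.7500
Σcross = 889.0000 → A = |Σcross|/2 = 444.5000 mm²
Σ(r_i+r_j)·cross = 26772.7500 → first moment M = |Σ|/6 = 4462.1250
R_c = M/A = 4462.1250/444.5000 = 10.0385 mm
θ = 92° = 1.605703 rad
V = θ·R_c·A = 1.605703·10.0385·444.5000 = 7164.847 mm³

Volume = 7164.847 mm³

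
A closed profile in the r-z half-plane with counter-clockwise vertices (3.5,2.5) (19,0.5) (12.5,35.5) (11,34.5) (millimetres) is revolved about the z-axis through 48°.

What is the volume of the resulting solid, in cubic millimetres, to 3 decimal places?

Profile (r,z), 4 vertices: (3.5,2.5) (19,0.5) (12.5,35.5) (11,34.5)
edge 0: (3.5,2.5)→(19,0.5)  cross = 3.5·0.5 − 19·2.5 = -45.7500; (r_i+r_j)·cross = 22.5·-45.7500 = -1029.3750
edge 1: (19,0.5)→(12.5,35.5)  cross = 19·35.5 − 12.5·0.5 = 668.2500; (r_i+r_j)·cross = 31.5·668.2500 = 21049.8750
edge 2: (12.5,35.5)→(11,34.5)  cross = 12.5·34.5 − 11·35.5 = 40.7500; (r_i+r_j)·cross = 23.5·40.7500 = 957.6250
edge 3: (11,34.5)→(3.5,2.5)  cross = 11·2.5 − 3.5·34.5 = -93.2500; (r_i+r_j)·cross = 14.5·-93.2500 = -1352.1250
Σcross = 570.0000 → A = |Σcross|/2 = 285.0000 mm²
Σ(r_i+r_j)·cross = 19626.0000 → first moment M = |Σ|/6 = 3271.0000
R_c = M/A = 3271.0000/285.0000 = 11.4772 mm
θ = 48° = 0.837758 rad
V = θ·R_c·A = 0.837758·11.4772·285.0000 = 2740.307 mm³

Volume = 2740.307 mm³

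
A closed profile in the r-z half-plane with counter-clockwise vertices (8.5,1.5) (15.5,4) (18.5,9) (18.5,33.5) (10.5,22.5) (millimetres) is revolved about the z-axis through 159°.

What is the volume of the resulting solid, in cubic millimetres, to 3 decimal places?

Profile (r,z), 5 vertices: (8.5,1.5) (15.5,4) (18.5,9) (18.5,33.5) (10.5,22.5)
edge 0: (8.5,1.5)→(15.5,4)  cross = 8.5·4 − 15.5·1.5 = 10.7500; (r_i+r_j)·cross = 24·10.7500 = 258.0000
edge 1: (15.5,4)→(18.5,9)  cross = 15.5·9 − 18.5·4 = 65.5000; (r_i+r_j)·cross = 34·65.5000 = 2227.0000
edge 2: (18.5,9)→(18.5,33.5)  cross = 18.5·33.5 − 18.5·9 = 453.2500; (r_i+r_j)·cross = 37·453.2500 = 16770.2500
edge 3: (18.5,33.5)→(10.5,22.5)  cross = 18.5·22.5 − 10.5·33.5 = 64.5000; (r_i+r_j)·cross = 29·64.5000 = 1870.5000
edge 4: (10.5,22.5)→(8.5,1.5)  cross = 10.5·1.5 − 8.5·22.5 = -175.5000; (r_i+r_j)·cross = 19·-175.5000 = -3334.5000
Σcross = 418.5000 → A = |Σcross|/2 = 209.2500 mm²
Σ(r_i+r_j)·cross = 17791.2500 → first moment M = |Σ|/6 = 2965.2083
R_c = M/A = 2965.2083/209.2500 = 14.1706 mm
θ = 159° = 2.775074 rad
V = θ·R_c·A = 2.775074·14.1706·209.2500 = 8228.671 mm³

Volume = 8228.671 mm³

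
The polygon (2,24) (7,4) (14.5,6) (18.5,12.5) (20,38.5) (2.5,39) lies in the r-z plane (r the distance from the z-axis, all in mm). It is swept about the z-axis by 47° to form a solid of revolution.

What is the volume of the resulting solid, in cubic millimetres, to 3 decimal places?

Volume = 4598.389 mm³

Profile (r,z), 6 vertices: (2,24) (7,4) (14.5,6) (18.5,12.5) (20,38.5) (2.5,39)
edge 0: (2,24)→(7,4)  cross = 2·4 − 7·24 = -160.0000; (r_i+r_j)·cross = 9·-160.0000 = -1440.0000
edge 1: (7,4)→(14.5,6)  cross = 7·6 − 14.5·4 = -16.0000; (r_i+r_j)·cross = 21.5·-16.0000 = -344.0000
edge 2: (14.5,6)→(18.5,12.5)  cross = 14.5·12.5 − 18.5·6 = 70.2500; (r_i+r_j)·cross = 33·70.2500 = 2318.2500
edge 3: (18.5,12.5)→(20,38.5)  cross = 18.5·38.5 − 20·12.5 = 462.2500; (r_i+r_j)·cross = 38.5·462.2500 = 17796.6250
edge 4: (20,38.5)→(2.5,39)  cross = 20·39 − 2.5·38.5 = 683.7500; (r_i+r_j)·cross = 22.5·683.7500 = 15384.3750
edge 5: (2.5,39)→(2,24)  cross = 2.5·24 − 2·39 = -18.0000; (r_i+r_j)·cross = 4.5·-18.0000 = -81.0000
Σcross = 1022.2500 → A = |Σcross|/2 = 511.1250 mm²
Σ(r_i+r_j)·cross = 33634.2500 → first moment M = |Σ|/6 = 5605.7083
R_c = M/A = 5605.7083/511.1250 = 10.9674 mm
θ = 47° = 0.820305 rad
V = θ·R_c·A = 0.820305·10.9674·511.1250 = 4598.389 mm³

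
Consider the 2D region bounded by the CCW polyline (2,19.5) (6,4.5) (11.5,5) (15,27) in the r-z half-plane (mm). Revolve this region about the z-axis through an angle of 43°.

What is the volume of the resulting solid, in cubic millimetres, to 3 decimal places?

Volume = 1132.070 mm³

Profile (r,z), 4 vertices: (2,19.5) (6,4.5) (11.5,5) (15,27)
edge 0: (2,19.5)→(6,4.5)  cross = 2·4.5 − 6·19.5 = -108.0000; (r_i+r_j)·cross = 8·-108.0000 = -864.0000
edge 1: (6,4.5)→(11.5,5)  cross = 6·5 − 11.5·4.5 = -21.7500; (r_i+r_j)·cross = 17.5·-21.7500 = -380.6250
edge 2: (11.5,5)→(15,27)  cross = 11.5·27 − 15·5 = 235.5000; (r_i+r_j)·cross = 26.5·235.5000 = 6240.7500
edge 3: (15,27)→(2,19.5)  cross = 15·19.5 − 2·27 = 238.5000; (r_i+r_j)·cross = 17·238.5000 = 4054.5000
Σcross = 344.2500 → A = |Σcross|/2 = 172.1250 mm²
Σ(r_i+r_j)·cross = 9050.6250 → first moment M = |Σ|/6 = 1508.4375
R_c = M/A = 1508.4375/172.1250 = 8.7636 mm
θ = 43° = 0.750492 rad
V = θ·R_c·A = 0.750492·8.7636·172.1250 = 1132.070 mm³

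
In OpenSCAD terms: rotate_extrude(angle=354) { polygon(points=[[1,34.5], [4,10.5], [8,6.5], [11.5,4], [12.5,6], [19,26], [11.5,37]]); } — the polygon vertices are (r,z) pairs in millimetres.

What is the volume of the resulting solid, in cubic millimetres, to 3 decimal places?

Profile (r,z), 7 vertices: (1,34.5) (4,10.5) (8,6.5) (11.5,4) (12.5,6) (19,26) (11.5,37)
edge 0: (1,34.5)→(4,10.5)  cross = 1·10.5 − 4·34.5 = -127.5000; (r_i+r_j)·cross = 5·-127.5000 = -637.5000
edge 1: (4,10.5)→(8,6.5)  cross = 4·6.5 − 8·10.5 = -58.0000; (r_i+r_j)·cross = 12·-58.0000 = -696.0000
edge 2: (8,6.5)→(11.5,4)  cross = 8·4 − 11.5·6.5 = -42.7500; (r_i+r_j)·cross = 19.5·-42.7500 = -833.6250
edge 3: (11.5,4)→(12.5,6)  cross = 11.5·6 − 12.5·4 = 19.0000; (r_i+r_j)·cross = 24·19.0000 = 456.0000
edge 4: (12.5,6)→(19,26)  cross = 12.5·26 − 19·6 = 211.0000; (r_i+r_j)·cross = 31.5·211.0000 = 6646.5000
edge 5: (19,26)→(11.5,37)  cross = 19·37 − 11.5·26 = 404.0000; (r_i+r_j)·cross = 30.5·404.0000 = 12322.0000
edge 6: (11.5,37)→(1,34.5)  cross = 11.5·34.5 − 1·37 = 359.7500; (r_i+r_j)·cross = 12.5·359.7500 = 4496.8750
Σcross = 765.5000 → A = |Σcross|/2 = 382.7500 mm²
Σ(r_i+r_j)·cross = 21754.2500 → first moment M = |Σ|/6 = 3625.7083
R_c = M/A = 3625.7083/382.7500 = 9.4728 mm
θ = 354° = 6.178466 rad
V = θ·R_c·A = 6.178466·9.4728·382.7500 = 22401.314 mm³

Volume = 22401.314 mm³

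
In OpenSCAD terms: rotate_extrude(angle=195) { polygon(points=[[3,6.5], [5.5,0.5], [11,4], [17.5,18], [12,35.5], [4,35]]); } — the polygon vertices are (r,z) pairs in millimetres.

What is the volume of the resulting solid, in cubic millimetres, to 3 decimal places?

Profile (r,z), 6 vertices: (3,6.5) (5.5,0.5) (11,4) (17.5,18) (12,35.5) (4,35)
edge 0: (3,6.5)→(5.5,0.5)  cross = 3·0.5 − 5.5·6.5 = -34.2500; (r_i+r_j)·cross = 8.5·-34.2500 = -291.1250
edge 1: (5.5,0.5)→(11,4)  cross = 5.5·4 − 11·0.5 = 16.5000; (r_i+r_j)·cross = 16.5·16.5000 = 272.2500
edge 2: (11,4)→(17.5,18)  cross = 11·18 − 17.5·4 = 128.0000; (r_i+r_j)·cross = 28.5·128.0000 = 3648.0000
edge 3: (17.5,18)→(12,35.5)  cross = 17.5·35.5 − 12·18 = 405.2500; (r_i+r_j)·cross = 29.5·405.2500 = 11954.8750
edge 4: (12,35.5)→(4,35)  cross = 12·35 − 4·35.5 = 278.0000; (r_i+r_j)·cross = 16·278.0000 = 4448.0000
edge 5: (4,35)→(3,6.5)  cross = 4·6.5 − 3·35 = -79.0000; (r_i+r_j)·cross = 7·-79.0000 = -553.0000
Σcross = 714.5000 → A = |Σcross|/2 = 357.2500 mm²
Σ(r_i+r_j)·cross = 19479.0000 → first moment M = |Σ|/6 = 3246.5000
R_c = M/A = 3246.5000/357.2500 = 9.0875 mm
θ = 195° = 3.403392 rad
V = θ·R_c·A = 3.403392·9.0875·357.2500 = 11049.112 mm³

Volume = 11049.112 mm³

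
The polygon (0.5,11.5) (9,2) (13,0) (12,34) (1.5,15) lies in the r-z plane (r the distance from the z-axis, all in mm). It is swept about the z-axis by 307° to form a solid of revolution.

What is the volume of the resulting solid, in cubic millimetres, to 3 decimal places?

Volume = 10060.170 mm³

Profile (r,z), 5 vertices: (0.5,11.5) (9,2) (13,0) (12,34) (1.5,15)
edge 0: (0.5,11.5)→(9,2)  cross = 0.5·2 − 9·11.5 = -102.5000; (r_i+r_j)·cross = 9.5·-102.5000 = -973.7500
edge 1: (9,2)→(13,0)  cross = 9·0 − 13·2 = -26.0000; (r_i+r_j)·cross = 22·-26.0000 = -572.0000
edge 2: (13,0)→(12,34)  cross = 13·34 − 12·0 = 442.0000; (r_i+r_j)·cross = 25·442.0000 = 11050.0000
edge 3: (12,34)→(1.5,15)  cross = 12·15 − 1.5·34 = 129.0000; (r_i+r_j)·cross = 13.5·129.0000 = 1741.5000
edge 4: (1.5,15)→(0.5,11.5)  cross = 1.5·11.5 − 0.5·15 = 9.7500; (r_i+r_j)·cross = 2·9.7500 = 19.5000
Σcross = 452.2500 → A = |Σcross|/2 = 226.1250 mm²
Σ(r_i+r_j)·cross = 11265.2500 → first moment M = |Σ|/6 = 1877.5417
R_c = M/A = 1877.5417/226.1250 = 8.3031 mm
θ = 307° = 5.358161 rad
V = θ·R_c·A = 5.358161·8.3031·226.1250 = 10060.170 mm³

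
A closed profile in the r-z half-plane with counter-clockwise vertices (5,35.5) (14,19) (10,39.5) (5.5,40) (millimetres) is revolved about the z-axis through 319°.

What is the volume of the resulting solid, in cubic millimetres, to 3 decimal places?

Profile (r,z), 4 vertices: (5,35.5) (14,19) (10,39.5) (5.5,40)
edge 0: (5,35.5)→(14,19)  cross = 5·19 − 14·35.5 = -402.0000; (r_i+r_j)·cross = 19·-402.0000 = -7638.0000
edge 1: (14,19)→(10,39.5)  cross = 14·39.5 − 10·19 = 363.0000; (r_i+r_j)·cross = 24·363.0000 = 8712.0000
edge 2: (10,39.5)→(5.5,40)  cross = 10·40 − 5.5·39.5 = 182.7500; (r_i+r_j)·cross = 15.5·182.7500 = 2832.6250
edge 3: (5.5,40)→(5,35.5)  cross = 5.5·35.5 − 5·40 = -4.7500; (r_i+r_j)·cross = 10.5·-4.7500 = -49.8750
Σcross = 139.0000 → A = |Σcross|/2 = 69.5000 mm²
Σ(r_i+r_j)·cross = 3856.7500 → first moment M = |Σ|/6 = 642.7917
R_c = M/A = 642.7917/69.5000 = 9.2488 mm
θ = 319° = 5.567600 rad
V = θ·R_c·A = 5.567600·9.2488·69.5000 = 3578.807 mm³

Volume = 3578.807 mm³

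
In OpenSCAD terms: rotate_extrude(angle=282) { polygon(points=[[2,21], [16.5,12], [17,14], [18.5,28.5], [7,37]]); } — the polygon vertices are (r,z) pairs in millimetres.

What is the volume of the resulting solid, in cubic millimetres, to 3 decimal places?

Profile (r,z), 5 vertices: (2,21) (16.5,12) (17,14) (18.5,28.5) (7,37)
edge 0: (2,21)→(16.5,12)  cross = 2·12 − 16.5·21 = -322.5000; (r_i+r_j)·cross = 18.5·-322.5000 = -5966.2500
edge 1: (16.5,12)→(17,14)  cross = 16.5·14 − 17·12 = 27.0000; (r_i+r_j)·cross = 33.5·27.0000 = 904.5000
edge 2: (17,14)→(18.5,28.5)  cross = 17·28.5 − 18.5·14 = 225.5000; (r_i+r_j)·cross = 35.5·225.5000 = 8005.2500
edge 3: (18.5,28.5)→(7,37)  cross = 18.5·37 − 7·28.5 = 485.0000; (r_i+r_j)·cross = 25.5·485.0000 = 12367.5000
edge 4: (7,37)→(2,21)  cross = 7·21 − 2·37 = 73.0000; (r_i+r_j)·cross = 9·73.0000 = 657.0000
Σcross = 488.0000 → A = |Σcross|/2 = 244.0000 mm²
Σ(r_i+r_j)·cross = 15968.0000 → first moment M = |Σ|/6 = 2661.3333
R_c = M/A = 2661.3333/244.0000 = 10.9071 mm
θ = 282° = 4.921828 rad
V = θ·R_c·A = 4.921828·10.9071·244.0000 = 13098.626 mm³

Volume = 13098.626 mm³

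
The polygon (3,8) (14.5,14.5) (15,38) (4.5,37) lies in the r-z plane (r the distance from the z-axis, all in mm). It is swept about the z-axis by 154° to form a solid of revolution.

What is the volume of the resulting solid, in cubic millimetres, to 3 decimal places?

Profile (r,z), 4 vertices: (3,8) (14.5,14.5) (15,38) (4.5,37)
edge 0: (3,8)→(14.5,14.5)  cross = 3·14.5 − 14.5·8 = -72.5000; (r_i+r_j)·cross = 17.5·-72.5000 = -1268.7500
edge 1: (14.5,14.5)→(15,38)  cross = 14.5·38 − 15·14.5 = 333.5000; (r_i+r_j)·cross = 29.5·333.5000 = 9838.2500
edge 2: (15,38)→(4.5,37)  cross = 15·37 − 4.5·38 = 384.0000; (r_i+r_j)·cross = 19.5·384.0000 = 7488.0000
edge 3: (4.5,37)→(3,8)  cross = 4.5·8 − 3·37 = -75.0000; (r_i+r_j)·cross = 7.5·-75.0000 = -562.5000
Σcross = 570.0000 → A = |Σcross|/2 = 285.0000 mm²
Σ(r_i+r_j)·cross = 15495.0000 → first moment M = |Σ|/6 = 2582.5000
R_c = M/A = 2582.5000/285.0000 = 9.0614 mm
θ = 154° = 2.687807 rad
V = θ·R_c·A = 2.687807·9.0614·285.0000 = 6941.262 mm³

Volume = 6941.262 mm³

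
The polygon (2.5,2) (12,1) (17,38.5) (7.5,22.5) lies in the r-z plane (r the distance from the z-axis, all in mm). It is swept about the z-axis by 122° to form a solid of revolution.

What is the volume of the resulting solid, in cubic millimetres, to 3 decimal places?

Profile (r,z), 4 vertices: (2.5,2) (12,1) (17,38.5) (7.5,22.5)
edge 0: (2.5,2)→(12,1)  cross = 2.5·1 − 12·2 = -21.5000; (r_i+r_j)·cross = 14.5·-21.5000 = -311.7500
edge 1: (12,1)→(17,38.5)  cross = 12·38.5 − 17·1 = 445.0000; (r_i+r_j)·cross = 29·445.0000 = 12905.0000
edge 2: (17,38.5)→(7.5,22.5)  cross = 17·22.5 − 7.5·38.5 = 93.7500; (r_i+r_j)·cross = 24.5·93.7500 = 2296.8750
edge 3: (7.5,22.5)→(2.5,2)  cross = 7.5·2 − 2.5·22.5 = -41.2500; (r_i+r_j)·cross = 10·-41.2500 = -412.5000
Σcross = 476.0000 → A = |Σcross|/2 = 238.0000 mm²
Σ(r_i+r_j)·cross = 14477.6250 → first moment M = |Σ|/6 = 2412.9375
R_c = M/A = 2412.9375/238.0000 = 10.1384 mm
θ = 122° = 2.129302 rad
V = θ·R_c·A = 2.129302·10.1384·238.0000 = 5137.872 mm³

Volume = 5137.872 mm³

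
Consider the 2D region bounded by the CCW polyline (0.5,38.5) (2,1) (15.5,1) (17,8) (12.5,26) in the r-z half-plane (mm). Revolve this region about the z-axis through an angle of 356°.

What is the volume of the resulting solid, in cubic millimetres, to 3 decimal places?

Profile (r,z), 5 vertices: (0.5,38.5) (2,1) (15.5,1) (17,8) (12.5,26)
edge 0: (0.5,38.5)→(2,1)  cross = 0.5·1 − 2·38.5 = -76.5000; (r_i+r_j)·cross = 2.5·-76.5000 = -191.2500
edge 1: (2,1)→(15.5,1)  cross = 2·1 − 15.5·1 = -13.5000; (r_i+r_j)·cross = 17.5·-13.5000 = -236.2500
edge 2: (15.5,1)→(17,8)  cross = 15.5·8 − 17·1 = 107.0000; (r_i+r_j)·cross = 32.5·107.0000 = 3477.5000
edge 3: (17,8)→(12.5,26)  cross = 17·26 − 12.5·8 = 342.0000; (r_i+r_j)·cross = 29.5·342.0000 = 10089.0000
edge 4: (12.5,26)→(0.5,38.5)  cross = 12.5·38.5 − 0.5·26 = 468.2500; (r_i+r_j)·cross = 13·468.2500 = 6087.2500
Σcross = 827.2500 → A = |Σcross|/2 = 413.6250 mm²
Σ(r_i+r_j)·cross = 19226.2500 → first moment M = |Σ|/6 = 3204.3750
R_c = M/A = 3204.3750/413.6250 = 7.7471 mm
θ = 356° = 6.213372 rad
V = θ·R_c·A = 6.213372·7.7471·413.6250 = 19909.974 mm³

Volume = 19909.974 mm³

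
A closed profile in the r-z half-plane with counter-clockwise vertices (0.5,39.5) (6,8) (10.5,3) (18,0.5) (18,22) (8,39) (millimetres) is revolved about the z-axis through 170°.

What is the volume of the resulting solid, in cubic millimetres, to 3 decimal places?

Profile (r,z), 6 vertices: (0.5,39.5) (6,8) (10.5,3) (18,0.5) (18,22) (8,39)
edge 0: (0.5,39.5)→(6,8)  cross = 0.5·8 − 6·39.5 = -233.0000; (r_i+r_j)·cross = 6.5·-233.0000 = -1514.5000
edge 1: (6,8)→(10.5,3)  cross = 6·3 − 10.5·8 = -66.0000; (r_i+r_j)·cross = 16.5·-66.0000 = -1089.0000
edge 2: (10.5,3)→(18,0.5)  cross = 10.5·0.5 − 18·3 = -48.7500; (r_i+r_j)·cross = 28.5·-48.7500 = -1389.3750
edge 3: (18,0.5)→(18,22)  cross = 18·22 − 18·0.5 = 387.0000; (r_i+r_j)·cross = 36·387.0000 = 13932.0000
edge 4: (18,22)→(8,39)  cross = 18·39 − 8·22 = 526.0000; (r_i+r_j)·cross = 26·526.0000 = 13676.0000
edge 5: (8,39)→(0.5,39.5)  cross = 8·39.5 − 0.5·39 = 296.5000; (r_i+r_j)·cross = 8.5·296.5000 = 2520.2500
Σcross = 861.7500 → A = |Σcross|/2 = 430.8750 mm²
Σ(r_i+r_j)·cross = 26135.3750 → first moment M = |Σ|/6 = 4355.8958
R_c = M/A = 4355.8958/430.8750 = 10.1094 mm
θ = 170° = 2.967060 rad
V = θ·R_c·A = 2.967060·10.1094·430.8750 = 12924.203 mm³

Volume = 12924.203 mm³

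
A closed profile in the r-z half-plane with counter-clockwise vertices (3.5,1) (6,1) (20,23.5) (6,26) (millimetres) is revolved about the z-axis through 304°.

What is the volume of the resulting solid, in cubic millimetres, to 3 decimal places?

Volume = 10760.828 mm³

Profile (r,z), 4 vertices: (3.5,1) (6,1) (20,23.5) (6,26)
edge 0: (3.5,1)→(6,1)  cross = 3.5·1 − 6·1 = -2.5000; (r_i+r_j)·cross = 9.5·-2.5000 = -23.7500
edge 1: (6,1)→(20,23.5)  cross = 6·23.5 − 20·1 = 121.0000; (r_i+r_j)·cross = 26·121.0000 = 3146.0000
edge 2: (20,23.5)→(6,26)  cross = 20·26 − 6·23.5 = 379.0000; (r_i+r_j)·cross = 26·379.0000 = 9854.0000
edge 3: (6,26)→(3.5,1)  cross = 6·1 − 3.5·26 = -85.0000; (r_i+r_j)·cross = 9.5·-85.0000 = -807.5000
Σcross = 412.5000 → A = |Σcross|/2 = 206.2500 mm²
Σ(r_i+r_j)·cross = 12168.7500 → first moment M = |Σ|/6 = 2028.1250
R_c = M/A = 2028.1250/206.2500 = 9.8333 mm
θ = 304° = 5.305801 rad
V = θ·R_c·A = 5.305801·9.8333·206.2500 = 10760.828 mm³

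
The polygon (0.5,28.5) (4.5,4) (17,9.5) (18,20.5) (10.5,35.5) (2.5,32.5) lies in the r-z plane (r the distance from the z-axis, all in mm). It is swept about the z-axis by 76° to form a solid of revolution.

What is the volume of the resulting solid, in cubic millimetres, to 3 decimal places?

Profile (r,z), 6 vertices: (0.5,28.5) (4.5,4) (17,9.5) (18,20.5) (10.5,35.5) (2.5,32.5)
edge 0: (0.5,28.5)→(4.5,4)  cross = 0.5·4 − 4.5·28.5 = -126.2500; (r_i+r_j)·cross = 5·-126.2500 = -631.2500
edge 1: (4.5,4)→(17,9.5)  cross = 4.5·9.5 − 17·4 = -25.2500; (r_i+r_j)·cross = 21.5·-25.2500 = -542.8750
edge 2: (17,9.5)→(18,20.5)  cross = 17·20.5 − 18·9.5 = 177.5000; (r_i+r_j)·cross = 35·177.5000 = 6212.5000
edge 3: (18,20.5)→(10.5,35.5)  cross = 18·35.5 − 10.5·20.5 = 423.7500; (r_i+r_j)·cross = 28.5·423.7500 = 12076.8750
edge 4: (10.5,35.5)→(2.5,32.5)  cross = 10.5·32.5 − 2.5·35.5 = 252.5000; (r_i+r_j)·cross = 13·252.5000 = 3282.5000
edge 5: (2.5,32.5)→(0.5,28.5)  cross = 2.5·28.5 − 0.5·32.5 = 55.0000; (r_i+r_j)·cross = 3·55.0000 = 165.0000
Σcross = 757.2500 → A = |Σcross|/2 = 378.6250 mm²
Σ(r_i+r_j)·cross = 20562.7500 → first moment M = |Σ|/6 = 3427.1250
R_c = M/A = 3427.1250/378.6250 = 9.0515 mm
θ = 76° = 1.326450 rad
V = θ·R_c·A = 1.326450·9.0515·378.6250 = 4545.911 mm³

Volume = 4545.911 mm³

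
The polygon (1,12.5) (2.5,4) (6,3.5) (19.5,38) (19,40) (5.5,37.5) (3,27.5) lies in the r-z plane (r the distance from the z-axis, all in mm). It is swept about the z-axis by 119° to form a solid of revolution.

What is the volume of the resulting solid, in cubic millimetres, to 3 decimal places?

Profile (r,z), 7 vertices: (1,12.5) (2.5,4) (6,3.5) (19.5,38) (19,40) (5.5,37.5) (3,27.5)
edge 0: (1,12.5)→(2.5,4)  cross = 1·4 − 2.5·12.5 = -27.2500; (r_i+r_j)·cross = 3.5·-27.2500 = -95.3750
edge 1: (2.5,4)→(6,3.5)  cross = 2.5·3.5 − 6·4 = -15.2500; (r_i+r_j)·cross = 8.5·-15.2500 = -129.6250
edge 2: (6,3.5)→(19.5,38)  cross = 6·38 − 19.5·3.5 = 159.7500; (r_i+r_j)·cross = 25.5·159.7500 = 4073.6250
edge 3: (19.5,38)→(19,40)  cross = 19.5·40 − 19·38 = 58.0000; (r_i+r_j)·cross = 38.5·58.0000 = 2233.0000
edge 4: (19,40)→(5.5,37.5)  cross = 19·37.5 − 5.5·40 = 492.5000; (r_i+r_j)·cross = 24.5·492.5000 = 12066.2500
edge 5: (5.5,37.5)→(3,27.5)  cross = 5.5·27.5 − 3·37.5 = 38.7500; (r_i+r_j)·cross = 8.5·38.7500 = 329.3750
edge 6: (3,27.5)→(1,12.5)  cross = 3·12.5 − 1·27.5 = 10.0000; (r_i+r_j)·cross = 4·10.0000 = 40.0000
Σcross = 716.5000 → A = |Σcross|/2 = 358.2500 mm²
Σ(r_i+r_j)·cross = 18517.2500 → first moment M = |Σ|/6 = 3086.2083
R_c = M/A = 3086.2083/358.2500 = 8.6147 mm
θ = 119° = 2.076942 rad
V = θ·R_c·A = 2.076942·8.6147·358.2500 = 6409.875 mm³

Volume = 6409.875 mm³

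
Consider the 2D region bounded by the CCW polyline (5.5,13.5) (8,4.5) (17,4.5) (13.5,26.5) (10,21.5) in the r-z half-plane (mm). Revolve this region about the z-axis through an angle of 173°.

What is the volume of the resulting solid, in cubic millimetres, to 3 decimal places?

Profile (r,z), 5 vertices: (5.5,13.5) (8,4.5) (17,4.5) (13.5,26.5) (10,21.5)
edge 0: (5.5,13.5)→(8,4.5)  cross = 5.5·4.5 − 8·13.5 = -83.2500; (r_i+r_j)·cross = 13.5·-83.2500 = -1123.8750
edge 1: (8,4.5)→(17,4.5)  cross = 8·4.5 − 17·4.5 = -40.5000; (r_i+r_j)·cross = 25·-40.5000 = -1012.5000
edge 2: (17,4.5)→(13.5,26.5)  cross = 17·26.5 − 13.5·4.5 = 389.7500; (r_i+r_j)·cross = 30.5·389.7500 = 11887.3750
edge 3: (13.5,26.5)→(10,21.5)  cross = 13.5·21.5 − 10·26.5 = 25.2500; (r_i+r_j)·cross = 23.5·25.2500 = 593.3750
edge 4: (10,21.5)→(5.5,13.5)  cross = 10·13.5 − 5.5·21.5 = 16.7500; (r_i+r_j)·cross = 15.5·16.7500 = 259.6250
Σcross = 308.0000 → A = |Σcross|/2 = 154.0000 mm²
Σ(r_i+r_j)·cross = 10604.0000 → first moment M = |Σ|/6 = 1767.3333
R_c = M/A = 1767.3333/154.0000 = 11.4762 mm
θ = 173° = 3.019420 rad
V = θ·R_c·A = 3.019420·11.4762·154.0000 = 5336.321 mm³

Volume = 5336.321 mm³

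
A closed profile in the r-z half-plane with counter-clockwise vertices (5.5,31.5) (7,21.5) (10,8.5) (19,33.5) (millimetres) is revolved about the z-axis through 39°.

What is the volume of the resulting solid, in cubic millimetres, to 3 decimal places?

Volume = 1277.293 mm³

Profile (r,z), 4 vertices: (5.5,31.5) (7,21.5) (10,8.5) (19,33.5)
edge 0: (5.5,31.5)→(7,21.5)  cross = 5.5·21.5 − 7·31.5 = -102.2500; (r_i+r_j)·cross = 12.5·-102.2500 = -1278.1250
edge 1: (7,21.5)→(10,8.5)  cross = 7·8.5 − 10·21.5 = -155.5000; (r_i+r_j)·cross = 17·-155.5000 = -2643.5000
edge 2: (10,8.5)→(19,33.5)  cross = 10·33.5 − 19·8.5 = 173.5000; (r_i+r_j)·cross = 29·173.5000 = 5031.5000
edge 3: (19,33.5)→(5.5,31.5)  cross = 19·31.5 − 5.5·33.5 = 414.2500; (r_i+r_j)·cross = 24.5·414.2500 = 10149.1250
Σcross = 330.0000 → A = |Σcross|/2 = 165.0000 mm²
Σ(r_i+r_j)·cross = 11259.0000 → first moment M = |Σ|/6 = 1876.5000
R_c = M/A = 1876.5000/165.0000 = 11.3727 mm
θ = 39° = 0.680678 rad
V = θ·R_c·A = 0.680678·11.3727·165.0000 = 1277.293 mm³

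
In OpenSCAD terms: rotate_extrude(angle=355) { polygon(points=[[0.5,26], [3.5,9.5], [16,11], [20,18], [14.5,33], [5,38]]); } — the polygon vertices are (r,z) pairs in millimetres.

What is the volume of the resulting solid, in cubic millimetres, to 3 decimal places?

Profile (r,z), 6 vertices: (0.5,26) (3.5,9.5) (16,11) (20,18) (14.5,33) (5,38)
edge 0: (0.5,26)→(3.5,9.5)  cross = 0.5·9.5 − 3.5·26 = -86.2500; (r_i+r_j)·cross = 4·-86.2500 = -345.0000
edge 1: (3.5,9.5)→(16,11)  cross = 3.5·11 − 16·9.5 = -113.5000; (r_i+r_j)·cross = 19.5·-113.5000 = -2213.2500
edge 2: (16,11)→(20,18)  cross = 16·18 − 20·11 = 68.0000; (r_i+r_j)·cross = 36·68.0000 = 2448.0000
edge 3: (20,18)→(14.5,33)  cross = 20·33 − 14.5·18 = 399.0000; (r_i+r_j)·cross = 34.5·399.0000 = 13765.5000
edge 4: (14.5,33)→(5,38)  cross = 14.5·38 − 5·33 = 386.0000; (r_i+r_j)·cross = 19.5·386.0000 = 7527.0000
edge 5: (5,38)→(0.5,26)  cross = 5·26 − 0.5·38 = 111.0000; (r_i+r_j)·cross = 5.5·111.0000 = 610.5000
Σcross = 764.2500 → A = |Σcross|/2 = 382.1250 mm²
Σ(r_i+r_j)·cross = 21792.7500 → first moment M = |Σ|/6 = 3632.1250
R_c = M/A = 3632.1250/382.1250 = 9.5051 mm
θ = 355° = 6.195919 rad
V = θ·R_c·A = 6.195919·9.5051·382.1250 = 22504.352 mm³

Volume = 22504.352 mm³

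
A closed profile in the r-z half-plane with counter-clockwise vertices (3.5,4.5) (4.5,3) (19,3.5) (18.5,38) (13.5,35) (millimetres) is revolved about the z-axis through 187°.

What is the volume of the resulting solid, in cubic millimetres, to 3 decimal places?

Volume = 14607.391 mm³

Profile (r,z), 5 vertices: (3.5,4.5) (4.5,3) (19,3.5) (18.5,38) (13.5,35)
edge 0: (3.5,4.5)→(4.5,3)  cross = 3.5·3 − 4.5·4.5 = -9.7500; (r_i+r_j)·cross = 8·-9.7500 = -78.0000
edge 1: (4.5,3)→(19,3.5)  cross = 4.5·3.5 − 19·3 = -41.2500; (r_i+r_j)·cross = 23.5·-41.2500 = -969.3750
edge 2: (19,3.5)→(18.5,38)  cross = 19·38 − 18.5·3.5 = 657.2500; (r_i+r_j)·cross = 37.5·657.2500 = 24646.8750
edge 3: (18.5,38)→(13.5,35)  cross = 18.5·35 − 13.5·38 = 134.5000; (r_i+r_j)·cross = 32·134.5000 = 4304.0000
edge 4: (13.5,35)→(3.5,4.5)  cross = 13.5·4.5 − 3.5·35 = -61.7500; (r_i+r_j)·cross = 17·-61.7500 = -1049.7500
Σcross = 679.0000 → A = |Σcross|/2 = 339.5000 mm²
Σ(r_i+r_j)·cross = 26853.7500 → first moment M = |Σ|/6 = 4475.6250
R_c = M/A = 4475.6250/339.5000 = 13.1830 mm
θ = 187° = 3.263766 rad
V = θ·R_c·A = 3.263766·13.1830·339.5000 = 14607.391 mm³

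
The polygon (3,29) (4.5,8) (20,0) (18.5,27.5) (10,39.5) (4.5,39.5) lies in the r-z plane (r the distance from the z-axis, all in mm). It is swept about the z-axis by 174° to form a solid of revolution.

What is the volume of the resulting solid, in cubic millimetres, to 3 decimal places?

Profile (r,z), 6 vertices: (3,29) (4.5,8) (20,0) (18.5,27.5) (10,39.5) (4.5,39.5)
edge 0: (3,29)→(4.5,8)  cross = 3·8 − 4.5·29 = -106.5000; (r_i+r_j)·cross = 7.5·-106.5000 = -798.7500
edge 1: (4.5,8)→(20,0)  cross = 4.5·0 − 20·8 = -160.0000; (r_i+r_j)·cross = 24.5·-160.0000 = -3920.0000
edge 2: (20,0)→(18.5,27.5)  cross = 20·27.5 − 18.5·0 = 550.0000; (r_i+r_j)·cross = 38.5·550.0000 = 21175.0000
edge 3: (18.5,27.5)→(10,39.5)  cross = 18.5·39.5 − 10·27.5 = 455.7500; (r_i+r_j)·cross = 28.5·455.7500 = 12988.8750
edge 4: (10,39.5)→(4.5,39.5)  cross = 10·39.5 − 4.5·39.5 = 217.2500; (r_i+r_j)·cross = 14.5·217.2500 = 3150.1250
edge 5: (4.5,39.5)→(3,29)  cross = 4.5·29 − 3·39.5 = 12.0000; (r_i+r_j)·cross = 7.5·12.0000 = 90.0000
Σcross = 968.5000 → A = |Σcross|/2 = 484.2500 mm²
Σ(r_i+r_j)·cross = 32685.2500 → first moment M = |Σ|/6 = 5447.5417
R_c = M/A = 5447.5417/484.2500 = 11.2494 mm
θ = 174° = 3.036873 rad
V = θ·R_c·A = 3.036873·11.2494·484.2500 = 16543.492 mm³

Volume = 16543.492 mm³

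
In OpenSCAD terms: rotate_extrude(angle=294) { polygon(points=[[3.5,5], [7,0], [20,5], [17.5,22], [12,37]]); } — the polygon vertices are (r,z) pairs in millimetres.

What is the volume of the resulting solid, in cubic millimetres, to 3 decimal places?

Profile (r,z), 5 vertices: (3.5,5) (7,0) (20,5) (17.5,22) (12,37)
edge 0: (3.5,5)→(7,0)  cross = 3.5·0 − 7·5 = -35.0000; (r_i+r_j)·cross = 10.5·-35.0000 = -367.5000
edge 1: (7,0)→(20,5)  cross = 7·5 − 20·0 = 35.0000; (r_i+r_j)·cross = 27·35.0000 = 945.0000
edge 2: (20,5)→(17.5,22)  cross = 20·22 − 17.5·5 = 352.5000; (r_i+r_j)·cross = 37.5·352.5000 = 13218.7500
edge 3: (17.5,22)→(12,37)  cross = 17.5·37 − 12·22 = 383.5000; (r_i+r_j)·cross = 29.5·383.5000 = 11313.2500
edge 4: (12,37)→(3.5,5)  cross = 12·5 − 3.5·37 = -69.5000; (r_i+r_j)·cross = 15.5·-69.5000 = -1077.2500
Σcross = 666.5000 → A = |Σcross|/2 = 333.2500 mm²
Σ(r_i+r_j)·cross = 24032.2500 → first moment M = |Σ|/6 = 4005.3750
R_c = M/A = 4005.3750/333.2500 = 12.0191 mm
θ = 294° = 5.131268 rad
V = θ·R_c·A = 5.131268·12.0191·333.2500 = 20552.653 mm³

Volume = 20552.653 mm³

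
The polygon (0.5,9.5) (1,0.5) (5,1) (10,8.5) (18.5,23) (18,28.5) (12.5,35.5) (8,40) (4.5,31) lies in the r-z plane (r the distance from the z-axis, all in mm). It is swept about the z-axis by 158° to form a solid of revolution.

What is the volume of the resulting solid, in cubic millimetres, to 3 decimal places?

Volume = 9518.271 mm³

Profile (r,z), 9 vertices: (0.5,9.5) (1,0.5) (5,1) (10,8.5) (18.5,23) (18,28.5) (12.5,35.5) (8,40) (4.5,31)
edge 0: (0.5,9.5)→(1,0.5)  cross = 0.5·0.5 − 1·9.5 = -9.2500; (r_i+r_j)·cross = 1.5·-9.2500 = -13.8750
edge 1: (1,0.5)→(5,1)  cross = 1·1 − 5·0.5 = -1.5000; (r_i+r_j)·cross = 6·-1.5000 = -9.0000
edge 2: (5,1)→(10,8.5)  cross = 5·8.5 − 10·1 = 32.5000; (r_i+r_j)·cross = 15·32.5000 = 487.5000
edge 3: (10,8.5)→(18.5,23)  cross = 10·23 − 18.5·8.5 = 72.7500; (r_i+r_j)·cross = 28.5·72.7500 = 2073.3750
edge 4: (18.5,23)→(18,28.5)  cross = 18.5·28.5 − 18·23 = 113.2500; (r_i+r_j)·cross = 36.5·113.2500 = 4133.6250
edge 5: (18,28.5)→(12.5,35.5)  cross = 18·35.5 − 12.5·28.5 = 282.7500; (r_i+r_j)·cross = 30.5·282.7500 = 8623.8750
edge 6: (12.5,35.5)→(8,40)  cross = 12.5·40 − 8·35.5 = 216.0000; (r_i+r_j)·cross = 20.5·216.0000 = 4428.0000
edge 7: (8,40)→(4.5,31)  cross = 8·31 − 4.5·40 = 68.0000; (r_i+r_j)·cross = 12.5·68.0000 = 850.0000
edge 8: (4.5,31)→(0.5,9.5)  cross = 4.5·9.5 − 0.5·31 = 27.2500; (r_i+r_j)·cross = 5·27.2500 = 136.2500
Σcross = 801.7500 → A = |Σcross|/2 = 400.8750 mm²
Σ(r_i+r_j)·cross = 20709.7500 → first moment M = |Σ|/6 = 3451.6250
R_c = M/A = 3451.6250/400.8750 = 8.6102 mm
θ = 158° = 2.757620 rad
V = θ·R_c·A = 2.757620·8.6102·400.8750 = 9518.271 mm³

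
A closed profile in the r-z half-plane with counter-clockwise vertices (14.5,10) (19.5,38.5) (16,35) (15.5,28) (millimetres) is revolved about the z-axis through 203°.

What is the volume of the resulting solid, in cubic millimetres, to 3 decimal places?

Profile (r,z), 4 vertices: (14.5,10) (19.5,38.5) (16,35) (15.5,28)
edge 0: (14.5,10)→(19.5,38.5)  cross = 14.5·38.5 − 19.5·10 = 363.2500; (r_i+r_j)·cross = 34·363.2500 = 12350.5000
edge 1: (19.5,38.5)→(16,35)  cross = 19.5·35 − 16·38.5 = 66.5000; (r_i+r_j)·cross = 35.5·66.5000 = 2360.7500
edge 2: (16,35)→(15.5,28)  cross = 16·28 − 15.5·35 = -94.5000; (r_i+r_j)·cross = 31.5·-94.5000 = -2976.7500
edge 3: (15.5,28)→(14.5,10)  cross = 15.5·10 − 14.5·28 = -251.0000; (r_i+r_j)·cross = 30·-251.0000 = -7530.0000
Σcross = 84.2500 → A = |Σcross|/2 = 42.1250 mm²
Σ(r_i+r_j)·cross = 4204.5000 → first moment M = |Σ|/6 = 700.7500
R_c = M/A = 700.7500/42.1250 = 16.6350 mm
θ = 203° = 3.543018 rad
V = θ·R_c·A = 3.543018·16.6350·42.1250 = 2482.770 mm³

Volume = 2482.770 mm³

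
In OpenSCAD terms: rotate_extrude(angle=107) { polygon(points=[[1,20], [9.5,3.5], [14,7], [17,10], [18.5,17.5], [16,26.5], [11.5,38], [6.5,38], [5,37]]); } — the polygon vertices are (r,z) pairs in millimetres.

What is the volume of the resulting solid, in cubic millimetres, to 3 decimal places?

Profile (r,z), 9 vertices: (1,20) (9.5,3.5) (14,7) (17,10) (18.5,17.5) (16,26.5) (11.5,38) (6.5,38) (5,37)
edge 0: (1,20)→(9.5,3.5)  cross = 1·3.5 − 9.5·20 = -186.5000; (r_i+r_j)·cross = 10.5·-186.5000 = -1958.2500
edge 1: (9.5,3.5)→(14,7)  cross = 9.5·7 − 14·3.5 = 17.5000; (r_i+r_j)·cross = 23.5·17.5000 = 411.2500
edge 2: (14,7)→(17,10)  cross = 14·10 − 17·7 = 21.0000; (r_i+r_j)·cross = 31·21.0000 = 651.0000
edge 3: (17,10)→(18.5,17.5)  cross = 17·17.5 − 18.5·10 = 112.5000; (r_i+r_j)·cross = 35.5·112.5000 = 3993.7500
edge 4: (18.5,17.5)→(16,26.5)  cross = 18.5·26.5 − 16·17.5 = 210.2500; (r_i+r_j)·cross = 34.5·210.2500 = 7253.6250
edge 5: (16,26.5)→(11.5,38)  cross = 16·38 − 11.5·26.5 = 303.2500; (r_i+r_j)·cross = 27.5·303.2500 = 8339.3750
edge 6: (11.5,38)→(6.5,38)  cross = 11.5·38 − 6.5·38 = 190.0000; (r_i+r_j)·cross = 18·190.0000 = 3420.0000
edge 7: (6.5,38)→(5,37)  cross = 6.5·37 − 5·38 = 50.5000; (r_i+r_j)·cross = 11.5·50.5000 = 580.7500
edge 8: (5,37)→(1,20)  cross = 5·20 − 1·37 = 63.0000; (r_i+r_j)·cross = 6·63.0000 = 378.0000
Σcross = 781.5000 → A = |Σcross|/2 = 390.7500 mm²
Σ(r_i+r_j)·cross = 23069.5000 → first moment M = |Σ|/6 = 3844.9167
R_c = M/A = 3844.9167/390.7500 = 9.8398 mm
θ = 107° = 1.867502 rad
V = θ·R_c·A = 1.867502·9.8398·390.7500 = 7180.391 mm³

Volume = 7180.391 mm³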